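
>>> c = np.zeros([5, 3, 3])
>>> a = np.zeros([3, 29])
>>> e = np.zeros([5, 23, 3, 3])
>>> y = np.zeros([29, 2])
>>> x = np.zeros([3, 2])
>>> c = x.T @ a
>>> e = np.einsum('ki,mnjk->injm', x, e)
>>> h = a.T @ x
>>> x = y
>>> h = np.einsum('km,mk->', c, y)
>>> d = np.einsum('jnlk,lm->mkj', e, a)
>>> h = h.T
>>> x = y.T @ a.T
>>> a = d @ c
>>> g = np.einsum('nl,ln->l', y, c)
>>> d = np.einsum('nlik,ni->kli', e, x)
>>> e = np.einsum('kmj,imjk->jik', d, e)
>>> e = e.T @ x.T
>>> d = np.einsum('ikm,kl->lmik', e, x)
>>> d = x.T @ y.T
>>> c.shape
(2, 29)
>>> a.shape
(29, 5, 29)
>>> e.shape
(5, 2, 2)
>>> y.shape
(29, 2)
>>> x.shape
(2, 3)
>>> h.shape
()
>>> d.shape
(3, 29)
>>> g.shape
(2,)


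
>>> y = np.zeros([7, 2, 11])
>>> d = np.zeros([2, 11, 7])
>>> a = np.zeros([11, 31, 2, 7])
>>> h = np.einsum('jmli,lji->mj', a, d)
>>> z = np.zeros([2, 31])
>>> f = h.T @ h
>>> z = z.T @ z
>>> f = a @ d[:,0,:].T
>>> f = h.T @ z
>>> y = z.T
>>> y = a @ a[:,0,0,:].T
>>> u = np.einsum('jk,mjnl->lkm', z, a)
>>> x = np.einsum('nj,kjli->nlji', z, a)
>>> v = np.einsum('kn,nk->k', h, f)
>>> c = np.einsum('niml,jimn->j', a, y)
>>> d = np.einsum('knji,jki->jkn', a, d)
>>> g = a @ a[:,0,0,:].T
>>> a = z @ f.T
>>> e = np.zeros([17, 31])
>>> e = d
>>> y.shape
(11, 31, 2, 11)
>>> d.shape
(2, 11, 31)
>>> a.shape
(31, 11)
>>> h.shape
(31, 11)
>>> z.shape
(31, 31)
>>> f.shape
(11, 31)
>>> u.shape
(7, 31, 11)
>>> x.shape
(31, 2, 31, 7)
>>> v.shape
(31,)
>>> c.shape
(11,)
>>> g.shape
(11, 31, 2, 11)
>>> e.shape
(2, 11, 31)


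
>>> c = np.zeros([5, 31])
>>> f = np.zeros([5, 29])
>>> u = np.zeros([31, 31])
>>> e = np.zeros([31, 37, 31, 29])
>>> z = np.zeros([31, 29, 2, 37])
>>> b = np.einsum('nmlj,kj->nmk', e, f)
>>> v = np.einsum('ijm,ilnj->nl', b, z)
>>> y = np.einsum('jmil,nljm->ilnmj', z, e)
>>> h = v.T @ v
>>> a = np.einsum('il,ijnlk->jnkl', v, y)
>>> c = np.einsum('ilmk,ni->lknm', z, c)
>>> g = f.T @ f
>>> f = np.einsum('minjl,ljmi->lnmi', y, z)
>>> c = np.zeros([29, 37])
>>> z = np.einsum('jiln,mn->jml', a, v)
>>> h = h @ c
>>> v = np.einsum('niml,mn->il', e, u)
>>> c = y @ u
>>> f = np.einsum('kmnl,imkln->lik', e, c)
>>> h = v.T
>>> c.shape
(2, 37, 31, 29, 31)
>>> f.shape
(29, 2, 31)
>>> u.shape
(31, 31)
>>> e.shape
(31, 37, 31, 29)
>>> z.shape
(37, 2, 31)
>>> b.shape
(31, 37, 5)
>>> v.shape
(37, 29)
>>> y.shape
(2, 37, 31, 29, 31)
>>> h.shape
(29, 37)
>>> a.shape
(37, 31, 31, 29)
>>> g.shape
(29, 29)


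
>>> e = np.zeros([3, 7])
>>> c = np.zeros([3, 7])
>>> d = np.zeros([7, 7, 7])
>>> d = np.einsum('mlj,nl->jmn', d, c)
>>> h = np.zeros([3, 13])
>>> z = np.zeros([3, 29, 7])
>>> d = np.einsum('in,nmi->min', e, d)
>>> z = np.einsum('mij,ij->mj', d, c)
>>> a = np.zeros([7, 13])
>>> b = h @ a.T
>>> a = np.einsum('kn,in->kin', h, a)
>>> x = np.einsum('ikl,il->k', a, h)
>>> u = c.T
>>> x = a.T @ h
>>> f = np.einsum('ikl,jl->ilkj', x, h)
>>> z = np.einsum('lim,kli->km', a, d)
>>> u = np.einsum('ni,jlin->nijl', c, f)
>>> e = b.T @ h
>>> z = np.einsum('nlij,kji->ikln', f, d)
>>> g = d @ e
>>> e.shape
(7, 13)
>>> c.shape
(3, 7)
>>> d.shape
(7, 3, 7)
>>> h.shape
(3, 13)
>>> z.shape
(7, 7, 13, 13)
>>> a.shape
(3, 7, 13)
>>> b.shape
(3, 7)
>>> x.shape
(13, 7, 13)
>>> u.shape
(3, 7, 13, 13)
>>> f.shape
(13, 13, 7, 3)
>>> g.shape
(7, 3, 13)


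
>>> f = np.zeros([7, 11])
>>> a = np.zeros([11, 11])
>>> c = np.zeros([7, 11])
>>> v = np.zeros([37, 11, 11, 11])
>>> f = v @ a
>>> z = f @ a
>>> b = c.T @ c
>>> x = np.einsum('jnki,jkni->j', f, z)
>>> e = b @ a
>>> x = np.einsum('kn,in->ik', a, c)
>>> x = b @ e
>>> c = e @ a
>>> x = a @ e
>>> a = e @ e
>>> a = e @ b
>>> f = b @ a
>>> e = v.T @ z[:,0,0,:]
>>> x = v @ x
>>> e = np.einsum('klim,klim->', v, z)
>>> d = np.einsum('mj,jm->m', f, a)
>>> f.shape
(11, 11)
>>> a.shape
(11, 11)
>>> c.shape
(11, 11)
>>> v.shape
(37, 11, 11, 11)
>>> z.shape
(37, 11, 11, 11)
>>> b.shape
(11, 11)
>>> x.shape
(37, 11, 11, 11)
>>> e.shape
()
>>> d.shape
(11,)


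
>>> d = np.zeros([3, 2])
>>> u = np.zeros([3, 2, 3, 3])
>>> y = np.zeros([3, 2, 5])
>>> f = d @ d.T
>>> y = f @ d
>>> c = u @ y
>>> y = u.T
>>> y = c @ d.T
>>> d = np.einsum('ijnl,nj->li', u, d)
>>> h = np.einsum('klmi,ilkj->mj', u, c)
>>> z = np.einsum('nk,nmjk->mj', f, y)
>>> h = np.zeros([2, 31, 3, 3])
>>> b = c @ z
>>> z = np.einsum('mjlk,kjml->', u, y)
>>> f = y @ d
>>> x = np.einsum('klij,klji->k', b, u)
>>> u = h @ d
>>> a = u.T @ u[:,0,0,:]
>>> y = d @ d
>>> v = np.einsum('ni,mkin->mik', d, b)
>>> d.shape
(3, 3)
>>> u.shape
(2, 31, 3, 3)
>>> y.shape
(3, 3)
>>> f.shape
(3, 2, 3, 3)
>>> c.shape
(3, 2, 3, 2)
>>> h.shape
(2, 31, 3, 3)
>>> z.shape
()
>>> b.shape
(3, 2, 3, 3)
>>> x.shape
(3,)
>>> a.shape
(3, 3, 31, 3)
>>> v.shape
(3, 3, 2)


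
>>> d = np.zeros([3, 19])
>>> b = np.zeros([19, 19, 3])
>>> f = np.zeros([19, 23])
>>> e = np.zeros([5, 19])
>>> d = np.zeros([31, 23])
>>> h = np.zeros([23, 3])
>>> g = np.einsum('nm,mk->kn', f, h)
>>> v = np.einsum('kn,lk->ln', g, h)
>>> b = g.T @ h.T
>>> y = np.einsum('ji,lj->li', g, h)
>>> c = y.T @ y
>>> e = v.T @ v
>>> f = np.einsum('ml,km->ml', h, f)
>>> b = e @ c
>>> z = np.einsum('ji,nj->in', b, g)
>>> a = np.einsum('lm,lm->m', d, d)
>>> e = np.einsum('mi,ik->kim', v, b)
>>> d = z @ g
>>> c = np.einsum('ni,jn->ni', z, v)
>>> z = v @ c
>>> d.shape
(19, 19)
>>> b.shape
(19, 19)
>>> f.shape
(23, 3)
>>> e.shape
(19, 19, 23)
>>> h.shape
(23, 3)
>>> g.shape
(3, 19)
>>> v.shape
(23, 19)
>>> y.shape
(23, 19)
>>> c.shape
(19, 3)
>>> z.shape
(23, 3)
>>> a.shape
(23,)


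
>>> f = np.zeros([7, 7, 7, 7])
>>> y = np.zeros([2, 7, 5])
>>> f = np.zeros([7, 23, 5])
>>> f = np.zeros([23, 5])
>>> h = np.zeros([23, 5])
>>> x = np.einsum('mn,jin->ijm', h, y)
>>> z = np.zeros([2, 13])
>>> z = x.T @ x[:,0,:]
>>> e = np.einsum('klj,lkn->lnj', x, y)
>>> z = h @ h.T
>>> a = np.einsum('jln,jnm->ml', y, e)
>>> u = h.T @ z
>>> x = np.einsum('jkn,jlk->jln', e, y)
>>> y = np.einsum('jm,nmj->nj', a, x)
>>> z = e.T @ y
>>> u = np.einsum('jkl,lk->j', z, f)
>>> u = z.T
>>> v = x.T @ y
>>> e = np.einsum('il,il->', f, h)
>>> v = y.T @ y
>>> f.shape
(23, 5)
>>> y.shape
(2, 23)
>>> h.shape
(23, 5)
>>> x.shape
(2, 7, 23)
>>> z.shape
(23, 5, 23)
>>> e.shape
()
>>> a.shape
(23, 7)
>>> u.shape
(23, 5, 23)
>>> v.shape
(23, 23)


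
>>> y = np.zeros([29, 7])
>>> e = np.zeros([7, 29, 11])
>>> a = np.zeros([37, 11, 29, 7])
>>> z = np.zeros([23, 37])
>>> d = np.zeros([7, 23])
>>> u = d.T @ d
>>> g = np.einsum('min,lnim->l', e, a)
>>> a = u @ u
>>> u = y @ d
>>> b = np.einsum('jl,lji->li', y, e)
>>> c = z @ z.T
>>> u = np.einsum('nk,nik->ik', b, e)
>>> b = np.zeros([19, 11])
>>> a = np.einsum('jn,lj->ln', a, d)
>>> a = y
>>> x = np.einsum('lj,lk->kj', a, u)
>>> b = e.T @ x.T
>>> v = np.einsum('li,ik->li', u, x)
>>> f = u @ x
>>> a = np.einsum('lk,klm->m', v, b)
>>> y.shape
(29, 7)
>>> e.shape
(7, 29, 11)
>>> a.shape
(11,)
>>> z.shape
(23, 37)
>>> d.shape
(7, 23)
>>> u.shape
(29, 11)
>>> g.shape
(37,)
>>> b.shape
(11, 29, 11)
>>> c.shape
(23, 23)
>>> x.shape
(11, 7)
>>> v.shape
(29, 11)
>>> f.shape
(29, 7)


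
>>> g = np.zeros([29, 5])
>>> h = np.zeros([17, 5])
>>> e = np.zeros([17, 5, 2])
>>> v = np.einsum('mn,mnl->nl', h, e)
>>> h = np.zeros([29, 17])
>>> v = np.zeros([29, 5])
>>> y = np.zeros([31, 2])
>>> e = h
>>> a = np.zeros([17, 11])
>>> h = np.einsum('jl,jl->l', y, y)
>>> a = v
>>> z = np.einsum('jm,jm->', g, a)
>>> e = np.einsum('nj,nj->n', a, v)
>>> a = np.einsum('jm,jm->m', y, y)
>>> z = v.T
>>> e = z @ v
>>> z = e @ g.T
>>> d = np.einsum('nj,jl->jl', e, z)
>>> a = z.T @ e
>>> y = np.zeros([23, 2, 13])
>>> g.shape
(29, 5)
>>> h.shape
(2,)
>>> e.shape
(5, 5)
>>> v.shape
(29, 5)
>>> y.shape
(23, 2, 13)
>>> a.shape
(29, 5)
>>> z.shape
(5, 29)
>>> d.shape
(5, 29)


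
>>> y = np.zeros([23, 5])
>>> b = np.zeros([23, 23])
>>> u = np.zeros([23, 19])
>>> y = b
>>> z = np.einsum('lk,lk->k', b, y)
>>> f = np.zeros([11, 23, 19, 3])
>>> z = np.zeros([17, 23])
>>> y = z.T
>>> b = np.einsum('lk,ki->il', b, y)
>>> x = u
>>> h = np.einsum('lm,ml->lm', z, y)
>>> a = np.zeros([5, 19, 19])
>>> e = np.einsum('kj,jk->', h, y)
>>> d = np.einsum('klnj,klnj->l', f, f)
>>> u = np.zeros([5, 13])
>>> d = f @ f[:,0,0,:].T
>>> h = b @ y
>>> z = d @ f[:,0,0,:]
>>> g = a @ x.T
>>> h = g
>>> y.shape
(23, 17)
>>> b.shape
(17, 23)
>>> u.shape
(5, 13)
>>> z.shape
(11, 23, 19, 3)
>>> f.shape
(11, 23, 19, 3)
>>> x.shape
(23, 19)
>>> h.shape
(5, 19, 23)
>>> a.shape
(5, 19, 19)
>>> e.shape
()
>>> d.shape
(11, 23, 19, 11)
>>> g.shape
(5, 19, 23)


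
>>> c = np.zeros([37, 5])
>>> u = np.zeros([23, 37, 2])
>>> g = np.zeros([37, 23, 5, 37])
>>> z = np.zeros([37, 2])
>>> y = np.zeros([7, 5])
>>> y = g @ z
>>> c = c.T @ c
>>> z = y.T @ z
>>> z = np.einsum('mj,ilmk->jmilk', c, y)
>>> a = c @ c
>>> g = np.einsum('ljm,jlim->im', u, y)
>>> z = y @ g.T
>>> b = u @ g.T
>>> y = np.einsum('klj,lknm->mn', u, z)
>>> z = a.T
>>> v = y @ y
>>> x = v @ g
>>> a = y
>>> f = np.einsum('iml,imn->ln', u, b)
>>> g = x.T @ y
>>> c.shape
(5, 5)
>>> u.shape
(23, 37, 2)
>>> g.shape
(2, 5)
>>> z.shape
(5, 5)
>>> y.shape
(5, 5)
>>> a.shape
(5, 5)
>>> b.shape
(23, 37, 5)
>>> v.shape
(5, 5)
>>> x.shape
(5, 2)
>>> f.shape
(2, 5)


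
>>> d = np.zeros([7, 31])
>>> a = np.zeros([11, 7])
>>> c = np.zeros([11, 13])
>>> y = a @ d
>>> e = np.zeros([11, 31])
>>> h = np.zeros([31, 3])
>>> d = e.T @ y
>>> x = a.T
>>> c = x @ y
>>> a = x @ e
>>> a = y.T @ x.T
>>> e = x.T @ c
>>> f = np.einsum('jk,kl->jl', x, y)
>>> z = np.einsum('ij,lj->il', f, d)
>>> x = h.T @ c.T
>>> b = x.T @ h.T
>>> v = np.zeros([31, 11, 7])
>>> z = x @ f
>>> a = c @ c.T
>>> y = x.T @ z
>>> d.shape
(31, 31)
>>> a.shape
(7, 7)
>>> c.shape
(7, 31)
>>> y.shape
(7, 31)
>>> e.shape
(11, 31)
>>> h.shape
(31, 3)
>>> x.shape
(3, 7)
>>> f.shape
(7, 31)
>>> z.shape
(3, 31)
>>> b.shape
(7, 31)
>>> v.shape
(31, 11, 7)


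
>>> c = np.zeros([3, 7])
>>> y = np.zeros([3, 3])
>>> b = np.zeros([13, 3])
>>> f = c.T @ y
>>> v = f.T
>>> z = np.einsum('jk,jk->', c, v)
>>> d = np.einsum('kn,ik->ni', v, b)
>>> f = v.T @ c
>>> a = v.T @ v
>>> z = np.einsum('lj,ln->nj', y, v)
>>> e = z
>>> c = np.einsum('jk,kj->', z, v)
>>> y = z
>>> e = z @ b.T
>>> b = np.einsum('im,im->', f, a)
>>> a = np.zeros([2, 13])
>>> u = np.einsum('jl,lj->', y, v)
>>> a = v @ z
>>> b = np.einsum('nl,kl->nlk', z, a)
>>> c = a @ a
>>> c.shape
(3, 3)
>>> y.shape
(7, 3)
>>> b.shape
(7, 3, 3)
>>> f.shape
(7, 7)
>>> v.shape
(3, 7)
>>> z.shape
(7, 3)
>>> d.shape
(7, 13)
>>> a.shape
(3, 3)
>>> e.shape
(7, 13)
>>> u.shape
()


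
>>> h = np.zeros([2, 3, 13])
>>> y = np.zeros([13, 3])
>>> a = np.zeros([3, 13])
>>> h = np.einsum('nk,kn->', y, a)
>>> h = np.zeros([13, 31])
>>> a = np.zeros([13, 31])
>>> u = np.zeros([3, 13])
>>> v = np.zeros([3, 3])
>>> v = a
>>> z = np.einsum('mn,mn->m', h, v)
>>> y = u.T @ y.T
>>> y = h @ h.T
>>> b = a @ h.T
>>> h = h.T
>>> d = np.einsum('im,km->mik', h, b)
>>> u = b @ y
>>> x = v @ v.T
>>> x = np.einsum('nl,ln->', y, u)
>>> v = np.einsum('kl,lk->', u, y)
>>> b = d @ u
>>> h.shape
(31, 13)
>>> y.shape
(13, 13)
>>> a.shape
(13, 31)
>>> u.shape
(13, 13)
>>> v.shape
()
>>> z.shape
(13,)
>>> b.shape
(13, 31, 13)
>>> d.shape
(13, 31, 13)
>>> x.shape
()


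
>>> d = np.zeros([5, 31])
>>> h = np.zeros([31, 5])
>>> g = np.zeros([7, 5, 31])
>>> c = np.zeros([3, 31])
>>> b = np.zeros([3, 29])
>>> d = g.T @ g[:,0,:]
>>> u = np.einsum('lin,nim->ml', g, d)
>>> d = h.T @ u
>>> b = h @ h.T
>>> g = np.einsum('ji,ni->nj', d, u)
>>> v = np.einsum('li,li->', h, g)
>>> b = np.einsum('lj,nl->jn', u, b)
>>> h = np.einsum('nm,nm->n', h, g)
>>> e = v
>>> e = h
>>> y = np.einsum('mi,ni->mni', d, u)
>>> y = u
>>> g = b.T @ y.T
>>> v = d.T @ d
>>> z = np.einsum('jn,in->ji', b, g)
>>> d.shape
(5, 7)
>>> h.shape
(31,)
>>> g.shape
(31, 31)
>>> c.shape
(3, 31)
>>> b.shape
(7, 31)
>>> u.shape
(31, 7)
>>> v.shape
(7, 7)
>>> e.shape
(31,)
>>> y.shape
(31, 7)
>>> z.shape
(7, 31)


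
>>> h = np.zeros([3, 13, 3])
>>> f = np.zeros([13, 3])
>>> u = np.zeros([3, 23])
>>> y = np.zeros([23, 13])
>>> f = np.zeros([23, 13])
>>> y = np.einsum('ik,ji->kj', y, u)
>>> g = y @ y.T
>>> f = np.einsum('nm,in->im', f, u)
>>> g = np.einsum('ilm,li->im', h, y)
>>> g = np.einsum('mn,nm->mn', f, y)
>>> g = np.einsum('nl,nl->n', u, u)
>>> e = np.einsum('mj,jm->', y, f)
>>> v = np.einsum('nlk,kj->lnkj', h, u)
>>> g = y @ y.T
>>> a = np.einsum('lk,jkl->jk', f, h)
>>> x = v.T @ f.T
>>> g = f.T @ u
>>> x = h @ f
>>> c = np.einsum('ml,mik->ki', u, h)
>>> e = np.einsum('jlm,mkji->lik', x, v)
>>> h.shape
(3, 13, 3)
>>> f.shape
(3, 13)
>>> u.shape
(3, 23)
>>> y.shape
(13, 3)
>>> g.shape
(13, 23)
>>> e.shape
(13, 23, 3)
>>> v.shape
(13, 3, 3, 23)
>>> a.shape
(3, 13)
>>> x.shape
(3, 13, 13)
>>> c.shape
(3, 13)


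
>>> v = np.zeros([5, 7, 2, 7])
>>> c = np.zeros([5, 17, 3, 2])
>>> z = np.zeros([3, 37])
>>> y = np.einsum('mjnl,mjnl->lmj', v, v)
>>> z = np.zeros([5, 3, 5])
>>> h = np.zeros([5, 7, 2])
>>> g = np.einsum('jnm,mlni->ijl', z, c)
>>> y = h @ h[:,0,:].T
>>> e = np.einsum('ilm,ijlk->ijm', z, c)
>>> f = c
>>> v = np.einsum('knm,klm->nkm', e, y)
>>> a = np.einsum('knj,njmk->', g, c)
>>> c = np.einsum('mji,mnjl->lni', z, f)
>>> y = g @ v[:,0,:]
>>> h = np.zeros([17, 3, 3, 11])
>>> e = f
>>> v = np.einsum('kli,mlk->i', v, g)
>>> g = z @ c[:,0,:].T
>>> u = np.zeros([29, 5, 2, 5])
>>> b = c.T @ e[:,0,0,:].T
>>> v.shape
(5,)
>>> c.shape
(2, 17, 5)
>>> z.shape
(5, 3, 5)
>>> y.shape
(2, 5, 5)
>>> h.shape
(17, 3, 3, 11)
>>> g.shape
(5, 3, 2)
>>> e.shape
(5, 17, 3, 2)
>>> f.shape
(5, 17, 3, 2)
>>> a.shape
()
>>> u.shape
(29, 5, 2, 5)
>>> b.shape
(5, 17, 5)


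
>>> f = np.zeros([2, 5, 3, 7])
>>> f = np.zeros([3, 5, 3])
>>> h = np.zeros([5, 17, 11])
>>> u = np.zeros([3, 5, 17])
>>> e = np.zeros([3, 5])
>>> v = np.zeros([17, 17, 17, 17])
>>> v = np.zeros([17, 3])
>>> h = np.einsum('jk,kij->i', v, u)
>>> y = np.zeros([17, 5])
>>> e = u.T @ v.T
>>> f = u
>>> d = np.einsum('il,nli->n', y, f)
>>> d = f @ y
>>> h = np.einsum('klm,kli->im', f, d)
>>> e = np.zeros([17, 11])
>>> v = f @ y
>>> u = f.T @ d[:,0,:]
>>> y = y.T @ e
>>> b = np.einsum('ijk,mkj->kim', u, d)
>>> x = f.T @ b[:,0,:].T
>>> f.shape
(3, 5, 17)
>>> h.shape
(5, 17)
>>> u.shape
(17, 5, 5)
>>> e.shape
(17, 11)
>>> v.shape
(3, 5, 5)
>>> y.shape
(5, 11)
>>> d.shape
(3, 5, 5)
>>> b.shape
(5, 17, 3)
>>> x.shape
(17, 5, 5)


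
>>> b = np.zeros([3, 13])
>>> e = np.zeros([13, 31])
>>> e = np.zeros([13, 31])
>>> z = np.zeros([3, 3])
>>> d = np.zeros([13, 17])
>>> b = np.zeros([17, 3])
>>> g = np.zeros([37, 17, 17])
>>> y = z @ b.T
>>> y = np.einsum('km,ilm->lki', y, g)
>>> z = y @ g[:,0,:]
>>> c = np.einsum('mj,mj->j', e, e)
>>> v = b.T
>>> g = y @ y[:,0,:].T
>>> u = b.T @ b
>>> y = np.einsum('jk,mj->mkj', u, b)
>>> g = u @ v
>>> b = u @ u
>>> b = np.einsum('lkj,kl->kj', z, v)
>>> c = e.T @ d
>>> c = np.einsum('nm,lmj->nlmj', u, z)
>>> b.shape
(3, 17)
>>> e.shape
(13, 31)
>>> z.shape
(17, 3, 17)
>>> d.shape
(13, 17)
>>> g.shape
(3, 17)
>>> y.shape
(17, 3, 3)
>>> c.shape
(3, 17, 3, 17)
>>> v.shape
(3, 17)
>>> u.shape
(3, 3)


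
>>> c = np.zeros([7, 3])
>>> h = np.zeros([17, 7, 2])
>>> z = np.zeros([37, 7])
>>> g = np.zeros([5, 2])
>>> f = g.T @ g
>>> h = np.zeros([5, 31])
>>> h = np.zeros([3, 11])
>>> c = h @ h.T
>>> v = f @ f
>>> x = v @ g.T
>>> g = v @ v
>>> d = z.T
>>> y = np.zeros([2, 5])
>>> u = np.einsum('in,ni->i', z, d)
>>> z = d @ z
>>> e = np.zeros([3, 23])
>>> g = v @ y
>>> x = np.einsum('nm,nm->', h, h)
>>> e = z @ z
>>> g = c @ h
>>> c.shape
(3, 3)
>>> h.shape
(3, 11)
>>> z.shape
(7, 7)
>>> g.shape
(3, 11)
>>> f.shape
(2, 2)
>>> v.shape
(2, 2)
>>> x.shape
()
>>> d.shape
(7, 37)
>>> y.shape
(2, 5)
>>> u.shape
(37,)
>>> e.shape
(7, 7)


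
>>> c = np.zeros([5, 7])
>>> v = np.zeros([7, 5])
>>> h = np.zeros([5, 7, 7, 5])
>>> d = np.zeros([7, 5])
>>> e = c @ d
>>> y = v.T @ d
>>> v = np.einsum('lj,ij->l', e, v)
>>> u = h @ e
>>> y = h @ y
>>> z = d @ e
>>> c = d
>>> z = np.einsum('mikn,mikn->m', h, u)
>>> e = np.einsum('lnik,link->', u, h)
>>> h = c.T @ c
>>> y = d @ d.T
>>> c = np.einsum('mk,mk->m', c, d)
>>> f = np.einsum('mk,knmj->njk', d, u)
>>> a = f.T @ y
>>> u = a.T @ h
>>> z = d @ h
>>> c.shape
(7,)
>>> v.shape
(5,)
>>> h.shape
(5, 5)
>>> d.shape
(7, 5)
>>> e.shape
()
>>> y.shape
(7, 7)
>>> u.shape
(7, 5, 5)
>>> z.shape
(7, 5)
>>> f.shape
(7, 5, 5)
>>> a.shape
(5, 5, 7)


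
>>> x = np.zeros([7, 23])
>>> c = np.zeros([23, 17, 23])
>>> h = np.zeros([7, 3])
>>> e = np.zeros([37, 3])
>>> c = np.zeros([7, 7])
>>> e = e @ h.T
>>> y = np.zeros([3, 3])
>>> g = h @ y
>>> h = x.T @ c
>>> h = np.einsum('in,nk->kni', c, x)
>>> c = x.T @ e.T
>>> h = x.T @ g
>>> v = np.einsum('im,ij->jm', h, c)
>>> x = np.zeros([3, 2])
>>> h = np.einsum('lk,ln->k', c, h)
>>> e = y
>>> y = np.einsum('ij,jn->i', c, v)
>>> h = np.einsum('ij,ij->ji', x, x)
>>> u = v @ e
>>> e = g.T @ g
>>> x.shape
(3, 2)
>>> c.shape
(23, 37)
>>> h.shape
(2, 3)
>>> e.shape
(3, 3)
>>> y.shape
(23,)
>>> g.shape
(7, 3)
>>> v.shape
(37, 3)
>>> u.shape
(37, 3)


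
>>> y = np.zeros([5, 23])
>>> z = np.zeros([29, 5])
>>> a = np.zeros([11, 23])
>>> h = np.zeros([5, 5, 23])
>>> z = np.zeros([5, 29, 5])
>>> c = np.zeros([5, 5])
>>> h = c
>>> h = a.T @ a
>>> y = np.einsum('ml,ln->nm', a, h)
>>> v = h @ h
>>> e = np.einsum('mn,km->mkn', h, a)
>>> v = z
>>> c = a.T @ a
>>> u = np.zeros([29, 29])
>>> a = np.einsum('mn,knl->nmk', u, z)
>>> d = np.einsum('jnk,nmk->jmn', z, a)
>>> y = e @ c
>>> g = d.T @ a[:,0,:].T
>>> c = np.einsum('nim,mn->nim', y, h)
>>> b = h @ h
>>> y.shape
(23, 11, 23)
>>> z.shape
(5, 29, 5)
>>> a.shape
(29, 29, 5)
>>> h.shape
(23, 23)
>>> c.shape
(23, 11, 23)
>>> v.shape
(5, 29, 5)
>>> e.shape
(23, 11, 23)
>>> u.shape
(29, 29)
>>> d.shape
(5, 29, 29)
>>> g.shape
(29, 29, 29)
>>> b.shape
(23, 23)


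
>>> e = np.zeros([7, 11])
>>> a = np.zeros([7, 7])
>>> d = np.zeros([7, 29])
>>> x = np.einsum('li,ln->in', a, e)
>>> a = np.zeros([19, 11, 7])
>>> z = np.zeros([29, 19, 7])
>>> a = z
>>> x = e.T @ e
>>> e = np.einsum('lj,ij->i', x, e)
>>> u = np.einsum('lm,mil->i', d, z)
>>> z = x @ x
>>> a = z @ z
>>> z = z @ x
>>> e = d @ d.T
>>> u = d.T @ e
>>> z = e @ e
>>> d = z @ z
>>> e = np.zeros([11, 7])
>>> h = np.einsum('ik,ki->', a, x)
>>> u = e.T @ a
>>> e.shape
(11, 7)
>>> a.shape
(11, 11)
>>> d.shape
(7, 7)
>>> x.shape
(11, 11)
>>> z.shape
(7, 7)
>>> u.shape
(7, 11)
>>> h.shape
()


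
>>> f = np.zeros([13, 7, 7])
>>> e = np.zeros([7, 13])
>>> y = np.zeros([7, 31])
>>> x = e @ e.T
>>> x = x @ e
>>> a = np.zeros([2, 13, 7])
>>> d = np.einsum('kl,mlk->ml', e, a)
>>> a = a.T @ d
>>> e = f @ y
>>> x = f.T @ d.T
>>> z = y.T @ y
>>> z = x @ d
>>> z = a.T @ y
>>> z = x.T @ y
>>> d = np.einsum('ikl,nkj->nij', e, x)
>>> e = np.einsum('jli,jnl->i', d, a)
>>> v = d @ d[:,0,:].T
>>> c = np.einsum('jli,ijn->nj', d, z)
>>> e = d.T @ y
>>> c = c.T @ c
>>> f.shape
(13, 7, 7)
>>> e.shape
(2, 13, 31)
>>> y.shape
(7, 31)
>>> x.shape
(7, 7, 2)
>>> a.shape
(7, 13, 13)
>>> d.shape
(7, 13, 2)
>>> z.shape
(2, 7, 31)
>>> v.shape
(7, 13, 7)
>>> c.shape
(7, 7)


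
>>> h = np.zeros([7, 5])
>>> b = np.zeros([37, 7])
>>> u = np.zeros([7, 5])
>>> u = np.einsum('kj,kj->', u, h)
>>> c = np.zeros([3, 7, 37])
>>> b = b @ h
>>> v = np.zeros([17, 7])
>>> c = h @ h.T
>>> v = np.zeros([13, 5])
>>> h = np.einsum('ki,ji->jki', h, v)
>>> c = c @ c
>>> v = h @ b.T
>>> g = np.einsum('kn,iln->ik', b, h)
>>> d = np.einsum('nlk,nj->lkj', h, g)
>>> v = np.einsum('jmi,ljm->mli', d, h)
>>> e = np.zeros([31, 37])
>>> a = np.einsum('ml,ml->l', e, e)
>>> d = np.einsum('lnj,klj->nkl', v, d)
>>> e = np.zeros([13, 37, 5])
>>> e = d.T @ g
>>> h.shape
(13, 7, 5)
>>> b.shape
(37, 5)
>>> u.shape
()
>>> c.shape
(7, 7)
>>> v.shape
(5, 13, 37)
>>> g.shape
(13, 37)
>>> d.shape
(13, 7, 5)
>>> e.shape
(5, 7, 37)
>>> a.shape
(37,)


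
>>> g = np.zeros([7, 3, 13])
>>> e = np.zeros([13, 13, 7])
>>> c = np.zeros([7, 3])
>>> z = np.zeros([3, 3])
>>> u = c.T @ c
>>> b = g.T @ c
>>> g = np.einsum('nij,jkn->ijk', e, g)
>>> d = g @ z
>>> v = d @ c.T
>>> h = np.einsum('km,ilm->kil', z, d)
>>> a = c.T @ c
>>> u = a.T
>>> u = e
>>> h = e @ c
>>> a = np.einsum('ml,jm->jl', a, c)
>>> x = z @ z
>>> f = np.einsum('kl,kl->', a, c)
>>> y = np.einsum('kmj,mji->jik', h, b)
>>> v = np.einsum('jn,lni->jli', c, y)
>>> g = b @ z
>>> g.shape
(13, 3, 3)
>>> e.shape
(13, 13, 7)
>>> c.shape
(7, 3)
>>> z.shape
(3, 3)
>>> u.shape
(13, 13, 7)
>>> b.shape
(13, 3, 3)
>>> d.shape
(13, 7, 3)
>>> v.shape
(7, 3, 13)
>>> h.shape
(13, 13, 3)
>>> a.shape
(7, 3)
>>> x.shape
(3, 3)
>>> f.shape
()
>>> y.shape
(3, 3, 13)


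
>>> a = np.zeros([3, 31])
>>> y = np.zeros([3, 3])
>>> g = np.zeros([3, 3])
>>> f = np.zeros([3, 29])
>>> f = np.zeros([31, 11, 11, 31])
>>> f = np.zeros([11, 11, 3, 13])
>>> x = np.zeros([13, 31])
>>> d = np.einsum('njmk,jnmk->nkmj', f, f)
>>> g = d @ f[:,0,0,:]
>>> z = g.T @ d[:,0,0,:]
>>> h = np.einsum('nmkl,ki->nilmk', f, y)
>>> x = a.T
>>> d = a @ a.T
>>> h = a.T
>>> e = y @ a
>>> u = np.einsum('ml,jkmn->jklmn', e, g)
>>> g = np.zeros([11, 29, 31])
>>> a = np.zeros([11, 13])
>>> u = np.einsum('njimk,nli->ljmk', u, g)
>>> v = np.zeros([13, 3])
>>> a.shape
(11, 13)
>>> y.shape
(3, 3)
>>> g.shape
(11, 29, 31)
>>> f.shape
(11, 11, 3, 13)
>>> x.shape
(31, 3)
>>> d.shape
(3, 3)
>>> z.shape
(13, 3, 13, 11)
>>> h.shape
(31, 3)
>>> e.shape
(3, 31)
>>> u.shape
(29, 13, 3, 13)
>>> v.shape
(13, 3)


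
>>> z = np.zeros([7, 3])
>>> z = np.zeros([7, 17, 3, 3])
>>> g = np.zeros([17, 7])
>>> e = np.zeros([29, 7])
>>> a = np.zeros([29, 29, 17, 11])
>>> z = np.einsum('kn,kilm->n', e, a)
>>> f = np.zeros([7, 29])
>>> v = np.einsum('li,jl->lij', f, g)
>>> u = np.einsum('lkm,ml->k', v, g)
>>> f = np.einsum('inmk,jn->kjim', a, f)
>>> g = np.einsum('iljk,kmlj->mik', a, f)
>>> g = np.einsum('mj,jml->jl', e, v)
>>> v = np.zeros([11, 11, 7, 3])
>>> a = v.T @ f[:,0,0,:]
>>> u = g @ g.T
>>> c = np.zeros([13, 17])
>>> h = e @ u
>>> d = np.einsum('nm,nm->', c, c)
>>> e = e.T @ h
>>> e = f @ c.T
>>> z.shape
(7,)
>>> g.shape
(7, 17)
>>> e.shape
(11, 7, 29, 13)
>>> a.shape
(3, 7, 11, 17)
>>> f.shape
(11, 7, 29, 17)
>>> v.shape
(11, 11, 7, 3)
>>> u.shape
(7, 7)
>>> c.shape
(13, 17)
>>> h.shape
(29, 7)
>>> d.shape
()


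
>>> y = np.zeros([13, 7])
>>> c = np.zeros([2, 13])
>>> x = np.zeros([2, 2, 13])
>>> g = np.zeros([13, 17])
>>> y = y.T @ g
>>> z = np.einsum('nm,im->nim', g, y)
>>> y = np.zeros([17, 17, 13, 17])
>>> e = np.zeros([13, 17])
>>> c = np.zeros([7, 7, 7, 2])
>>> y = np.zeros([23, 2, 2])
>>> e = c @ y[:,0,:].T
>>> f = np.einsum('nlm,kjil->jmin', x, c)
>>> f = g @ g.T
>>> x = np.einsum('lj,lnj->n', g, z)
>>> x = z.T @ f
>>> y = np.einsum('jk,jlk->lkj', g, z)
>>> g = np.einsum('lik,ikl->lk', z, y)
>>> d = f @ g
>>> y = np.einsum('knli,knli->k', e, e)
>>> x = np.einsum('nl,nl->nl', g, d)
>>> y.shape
(7,)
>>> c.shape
(7, 7, 7, 2)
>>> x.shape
(13, 17)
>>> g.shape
(13, 17)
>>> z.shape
(13, 7, 17)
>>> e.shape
(7, 7, 7, 23)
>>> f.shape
(13, 13)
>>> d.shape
(13, 17)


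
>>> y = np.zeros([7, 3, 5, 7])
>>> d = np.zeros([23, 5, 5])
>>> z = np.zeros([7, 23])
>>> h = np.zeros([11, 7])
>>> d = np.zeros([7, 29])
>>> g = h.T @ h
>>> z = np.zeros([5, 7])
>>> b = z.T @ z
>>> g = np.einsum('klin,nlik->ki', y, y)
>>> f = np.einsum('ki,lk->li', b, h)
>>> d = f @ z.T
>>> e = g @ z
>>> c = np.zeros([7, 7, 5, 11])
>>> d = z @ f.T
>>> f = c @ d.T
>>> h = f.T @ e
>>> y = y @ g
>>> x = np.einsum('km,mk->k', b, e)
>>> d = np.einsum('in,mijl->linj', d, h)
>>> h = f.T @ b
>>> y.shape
(7, 3, 5, 5)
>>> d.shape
(7, 5, 11, 7)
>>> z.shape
(5, 7)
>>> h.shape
(5, 5, 7, 7)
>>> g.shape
(7, 5)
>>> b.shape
(7, 7)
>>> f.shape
(7, 7, 5, 5)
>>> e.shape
(7, 7)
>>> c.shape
(7, 7, 5, 11)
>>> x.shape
(7,)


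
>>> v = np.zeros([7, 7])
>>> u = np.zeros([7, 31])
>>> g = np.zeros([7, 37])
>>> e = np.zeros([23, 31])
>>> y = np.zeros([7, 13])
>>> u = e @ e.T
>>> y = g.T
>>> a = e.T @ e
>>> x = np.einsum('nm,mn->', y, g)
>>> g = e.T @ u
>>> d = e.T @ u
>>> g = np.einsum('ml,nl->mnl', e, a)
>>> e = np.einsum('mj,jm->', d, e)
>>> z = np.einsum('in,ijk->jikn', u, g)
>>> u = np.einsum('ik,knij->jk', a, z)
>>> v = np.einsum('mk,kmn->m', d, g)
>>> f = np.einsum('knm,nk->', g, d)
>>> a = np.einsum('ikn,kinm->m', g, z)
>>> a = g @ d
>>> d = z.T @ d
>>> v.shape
(31,)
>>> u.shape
(23, 31)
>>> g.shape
(23, 31, 31)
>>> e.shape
()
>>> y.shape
(37, 7)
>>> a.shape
(23, 31, 23)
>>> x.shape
()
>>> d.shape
(23, 31, 23, 23)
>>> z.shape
(31, 23, 31, 23)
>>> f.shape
()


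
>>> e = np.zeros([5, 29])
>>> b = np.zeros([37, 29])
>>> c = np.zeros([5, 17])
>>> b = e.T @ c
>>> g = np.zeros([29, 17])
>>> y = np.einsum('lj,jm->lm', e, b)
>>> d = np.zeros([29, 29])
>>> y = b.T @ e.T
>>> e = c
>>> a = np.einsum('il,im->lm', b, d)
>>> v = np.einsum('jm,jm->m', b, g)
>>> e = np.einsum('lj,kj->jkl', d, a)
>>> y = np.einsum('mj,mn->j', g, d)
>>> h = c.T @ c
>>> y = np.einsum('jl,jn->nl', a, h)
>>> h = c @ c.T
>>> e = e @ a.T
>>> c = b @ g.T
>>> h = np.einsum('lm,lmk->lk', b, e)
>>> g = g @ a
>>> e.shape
(29, 17, 17)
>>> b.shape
(29, 17)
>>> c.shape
(29, 29)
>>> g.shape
(29, 29)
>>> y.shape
(17, 29)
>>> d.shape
(29, 29)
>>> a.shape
(17, 29)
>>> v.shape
(17,)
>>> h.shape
(29, 17)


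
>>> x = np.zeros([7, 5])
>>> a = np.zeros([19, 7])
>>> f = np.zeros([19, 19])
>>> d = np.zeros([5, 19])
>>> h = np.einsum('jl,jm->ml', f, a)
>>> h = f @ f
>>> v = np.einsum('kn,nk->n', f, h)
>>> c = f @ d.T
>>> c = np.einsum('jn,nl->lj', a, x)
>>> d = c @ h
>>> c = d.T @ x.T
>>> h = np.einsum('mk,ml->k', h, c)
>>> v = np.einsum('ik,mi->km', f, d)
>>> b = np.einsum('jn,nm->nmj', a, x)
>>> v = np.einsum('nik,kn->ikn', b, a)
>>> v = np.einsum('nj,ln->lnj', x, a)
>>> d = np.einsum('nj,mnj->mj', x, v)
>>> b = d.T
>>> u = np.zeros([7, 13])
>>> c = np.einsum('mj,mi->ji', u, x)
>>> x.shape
(7, 5)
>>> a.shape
(19, 7)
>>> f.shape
(19, 19)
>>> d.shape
(19, 5)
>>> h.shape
(19,)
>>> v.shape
(19, 7, 5)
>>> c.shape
(13, 5)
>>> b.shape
(5, 19)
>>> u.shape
(7, 13)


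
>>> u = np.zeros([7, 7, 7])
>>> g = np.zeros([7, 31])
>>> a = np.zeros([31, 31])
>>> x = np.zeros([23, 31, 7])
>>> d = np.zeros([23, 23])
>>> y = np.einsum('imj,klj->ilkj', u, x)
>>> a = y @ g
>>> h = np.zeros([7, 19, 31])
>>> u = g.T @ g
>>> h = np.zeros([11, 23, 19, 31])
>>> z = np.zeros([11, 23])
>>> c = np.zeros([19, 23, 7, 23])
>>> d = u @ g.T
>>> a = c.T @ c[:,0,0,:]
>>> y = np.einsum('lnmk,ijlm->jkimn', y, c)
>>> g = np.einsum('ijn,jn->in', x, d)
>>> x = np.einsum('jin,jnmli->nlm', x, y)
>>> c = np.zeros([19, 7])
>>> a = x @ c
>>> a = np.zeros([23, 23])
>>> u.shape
(31, 31)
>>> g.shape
(23, 7)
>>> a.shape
(23, 23)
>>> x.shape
(7, 23, 19)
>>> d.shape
(31, 7)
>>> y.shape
(23, 7, 19, 23, 31)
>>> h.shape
(11, 23, 19, 31)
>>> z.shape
(11, 23)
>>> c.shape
(19, 7)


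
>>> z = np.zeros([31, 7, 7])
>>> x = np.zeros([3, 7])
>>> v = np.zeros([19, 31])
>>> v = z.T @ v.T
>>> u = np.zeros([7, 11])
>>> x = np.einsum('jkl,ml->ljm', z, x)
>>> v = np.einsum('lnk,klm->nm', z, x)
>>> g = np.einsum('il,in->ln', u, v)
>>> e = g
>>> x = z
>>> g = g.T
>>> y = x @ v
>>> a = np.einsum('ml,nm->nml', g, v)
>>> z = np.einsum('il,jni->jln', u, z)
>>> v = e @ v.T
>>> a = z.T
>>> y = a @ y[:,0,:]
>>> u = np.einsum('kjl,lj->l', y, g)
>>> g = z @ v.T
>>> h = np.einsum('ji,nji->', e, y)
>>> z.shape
(31, 11, 7)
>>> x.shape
(31, 7, 7)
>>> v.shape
(11, 7)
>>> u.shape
(3,)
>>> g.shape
(31, 11, 11)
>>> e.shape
(11, 3)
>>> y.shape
(7, 11, 3)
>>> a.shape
(7, 11, 31)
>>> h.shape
()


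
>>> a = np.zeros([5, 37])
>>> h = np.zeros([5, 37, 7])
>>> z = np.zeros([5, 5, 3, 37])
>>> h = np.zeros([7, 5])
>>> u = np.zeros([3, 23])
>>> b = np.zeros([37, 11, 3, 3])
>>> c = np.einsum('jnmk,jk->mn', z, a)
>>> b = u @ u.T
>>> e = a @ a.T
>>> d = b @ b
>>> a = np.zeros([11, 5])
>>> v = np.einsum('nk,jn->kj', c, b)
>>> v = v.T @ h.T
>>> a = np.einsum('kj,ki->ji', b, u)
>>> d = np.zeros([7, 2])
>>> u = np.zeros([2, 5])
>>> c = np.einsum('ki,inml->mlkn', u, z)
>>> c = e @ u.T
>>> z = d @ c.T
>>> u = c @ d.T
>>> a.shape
(3, 23)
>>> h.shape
(7, 5)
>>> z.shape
(7, 5)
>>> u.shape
(5, 7)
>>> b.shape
(3, 3)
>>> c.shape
(5, 2)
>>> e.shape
(5, 5)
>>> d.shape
(7, 2)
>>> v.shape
(3, 7)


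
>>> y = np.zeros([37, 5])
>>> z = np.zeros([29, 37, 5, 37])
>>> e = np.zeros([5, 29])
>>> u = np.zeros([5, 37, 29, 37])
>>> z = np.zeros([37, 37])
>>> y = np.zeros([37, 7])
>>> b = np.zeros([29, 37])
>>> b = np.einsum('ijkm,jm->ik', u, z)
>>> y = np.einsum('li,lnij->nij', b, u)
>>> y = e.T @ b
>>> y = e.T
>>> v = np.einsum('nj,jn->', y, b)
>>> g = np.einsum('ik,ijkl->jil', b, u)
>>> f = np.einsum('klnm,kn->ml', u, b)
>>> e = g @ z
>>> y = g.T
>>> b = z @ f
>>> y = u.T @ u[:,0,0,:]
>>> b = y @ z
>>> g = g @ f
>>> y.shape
(37, 29, 37, 37)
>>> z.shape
(37, 37)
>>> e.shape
(37, 5, 37)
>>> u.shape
(5, 37, 29, 37)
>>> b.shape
(37, 29, 37, 37)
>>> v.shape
()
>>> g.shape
(37, 5, 37)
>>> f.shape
(37, 37)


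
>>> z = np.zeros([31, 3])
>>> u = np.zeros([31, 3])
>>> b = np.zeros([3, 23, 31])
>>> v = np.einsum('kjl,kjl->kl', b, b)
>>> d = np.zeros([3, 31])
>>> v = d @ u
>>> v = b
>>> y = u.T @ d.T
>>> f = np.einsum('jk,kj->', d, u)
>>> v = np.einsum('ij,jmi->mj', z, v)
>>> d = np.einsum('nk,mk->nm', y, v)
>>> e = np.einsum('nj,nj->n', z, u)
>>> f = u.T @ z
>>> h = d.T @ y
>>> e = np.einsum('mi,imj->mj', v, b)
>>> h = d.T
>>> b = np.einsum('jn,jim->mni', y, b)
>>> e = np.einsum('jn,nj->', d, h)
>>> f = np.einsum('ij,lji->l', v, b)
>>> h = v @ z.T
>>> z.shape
(31, 3)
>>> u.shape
(31, 3)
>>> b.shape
(31, 3, 23)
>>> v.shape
(23, 3)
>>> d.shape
(3, 23)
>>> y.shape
(3, 3)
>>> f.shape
(31,)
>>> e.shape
()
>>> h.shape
(23, 31)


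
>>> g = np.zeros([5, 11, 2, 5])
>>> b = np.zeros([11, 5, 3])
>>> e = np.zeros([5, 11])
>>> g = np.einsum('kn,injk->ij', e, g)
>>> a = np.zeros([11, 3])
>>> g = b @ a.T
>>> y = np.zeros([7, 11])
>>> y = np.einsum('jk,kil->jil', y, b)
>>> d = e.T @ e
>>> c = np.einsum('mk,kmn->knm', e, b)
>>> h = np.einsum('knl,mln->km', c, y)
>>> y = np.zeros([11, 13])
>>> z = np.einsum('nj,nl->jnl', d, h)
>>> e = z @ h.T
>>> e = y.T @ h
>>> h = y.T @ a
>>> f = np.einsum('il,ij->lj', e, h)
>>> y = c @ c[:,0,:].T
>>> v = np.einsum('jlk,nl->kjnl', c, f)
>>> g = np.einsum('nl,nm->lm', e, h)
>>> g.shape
(7, 3)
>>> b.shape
(11, 5, 3)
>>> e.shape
(13, 7)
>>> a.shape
(11, 3)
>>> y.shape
(11, 3, 11)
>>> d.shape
(11, 11)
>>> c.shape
(11, 3, 5)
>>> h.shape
(13, 3)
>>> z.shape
(11, 11, 7)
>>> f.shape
(7, 3)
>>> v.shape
(5, 11, 7, 3)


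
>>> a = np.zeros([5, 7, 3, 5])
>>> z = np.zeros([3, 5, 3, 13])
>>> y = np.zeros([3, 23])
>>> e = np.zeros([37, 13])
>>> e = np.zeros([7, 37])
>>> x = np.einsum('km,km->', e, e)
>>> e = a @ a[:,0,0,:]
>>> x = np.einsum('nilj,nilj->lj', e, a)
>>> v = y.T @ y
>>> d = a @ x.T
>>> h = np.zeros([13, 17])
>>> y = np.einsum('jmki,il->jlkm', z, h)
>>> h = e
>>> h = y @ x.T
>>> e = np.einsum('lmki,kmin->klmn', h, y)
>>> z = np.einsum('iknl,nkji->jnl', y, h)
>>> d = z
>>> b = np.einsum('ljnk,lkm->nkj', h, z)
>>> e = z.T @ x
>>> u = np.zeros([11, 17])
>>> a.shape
(5, 7, 3, 5)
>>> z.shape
(3, 3, 5)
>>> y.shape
(3, 17, 3, 5)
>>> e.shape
(5, 3, 5)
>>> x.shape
(3, 5)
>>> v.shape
(23, 23)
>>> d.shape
(3, 3, 5)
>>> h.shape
(3, 17, 3, 3)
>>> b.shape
(3, 3, 17)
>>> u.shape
(11, 17)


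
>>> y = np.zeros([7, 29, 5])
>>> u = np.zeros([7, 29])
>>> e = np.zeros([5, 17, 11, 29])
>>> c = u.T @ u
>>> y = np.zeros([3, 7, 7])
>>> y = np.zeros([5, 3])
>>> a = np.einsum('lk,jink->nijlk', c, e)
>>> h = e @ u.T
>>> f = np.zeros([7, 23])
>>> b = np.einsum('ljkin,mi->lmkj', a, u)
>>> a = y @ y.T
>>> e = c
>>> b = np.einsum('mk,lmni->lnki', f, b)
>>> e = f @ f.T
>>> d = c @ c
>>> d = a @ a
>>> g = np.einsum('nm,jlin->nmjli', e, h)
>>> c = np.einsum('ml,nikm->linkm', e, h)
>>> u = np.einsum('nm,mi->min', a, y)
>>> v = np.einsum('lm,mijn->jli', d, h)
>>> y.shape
(5, 3)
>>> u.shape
(5, 3, 5)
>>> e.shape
(7, 7)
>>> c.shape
(7, 17, 5, 11, 7)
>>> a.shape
(5, 5)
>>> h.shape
(5, 17, 11, 7)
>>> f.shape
(7, 23)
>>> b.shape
(11, 5, 23, 17)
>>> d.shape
(5, 5)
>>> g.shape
(7, 7, 5, 17, 11)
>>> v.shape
(11, 5, 17)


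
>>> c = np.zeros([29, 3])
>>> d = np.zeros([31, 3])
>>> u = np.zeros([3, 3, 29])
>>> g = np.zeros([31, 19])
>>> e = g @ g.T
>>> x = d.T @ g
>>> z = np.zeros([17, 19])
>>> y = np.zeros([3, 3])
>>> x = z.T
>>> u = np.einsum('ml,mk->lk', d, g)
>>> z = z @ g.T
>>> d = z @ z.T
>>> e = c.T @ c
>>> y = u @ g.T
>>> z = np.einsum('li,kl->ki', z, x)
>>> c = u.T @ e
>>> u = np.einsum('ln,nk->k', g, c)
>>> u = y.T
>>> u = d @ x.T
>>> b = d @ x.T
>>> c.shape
(19, 3)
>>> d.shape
(17, 17)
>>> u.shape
(17, 19)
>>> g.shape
(31, 19)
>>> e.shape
(3, 3)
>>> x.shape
(19, 17)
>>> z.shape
(19, 31)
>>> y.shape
(3, 31)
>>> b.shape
(17, 19)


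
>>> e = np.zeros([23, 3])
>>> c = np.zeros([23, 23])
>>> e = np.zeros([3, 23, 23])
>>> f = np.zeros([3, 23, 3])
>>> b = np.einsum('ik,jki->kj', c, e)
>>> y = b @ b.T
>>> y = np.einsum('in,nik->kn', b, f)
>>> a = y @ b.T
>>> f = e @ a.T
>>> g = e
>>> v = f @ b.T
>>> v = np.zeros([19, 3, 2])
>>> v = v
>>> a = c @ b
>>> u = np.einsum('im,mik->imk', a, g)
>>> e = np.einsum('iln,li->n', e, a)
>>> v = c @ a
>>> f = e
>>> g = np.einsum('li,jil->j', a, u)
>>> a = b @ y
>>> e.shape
(23,)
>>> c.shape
(23, 23)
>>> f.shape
(23,)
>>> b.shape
(23, 3)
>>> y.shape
(3, 3)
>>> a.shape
(23, 3)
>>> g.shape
(23,)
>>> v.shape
(23, 3)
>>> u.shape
(23, 3, 23)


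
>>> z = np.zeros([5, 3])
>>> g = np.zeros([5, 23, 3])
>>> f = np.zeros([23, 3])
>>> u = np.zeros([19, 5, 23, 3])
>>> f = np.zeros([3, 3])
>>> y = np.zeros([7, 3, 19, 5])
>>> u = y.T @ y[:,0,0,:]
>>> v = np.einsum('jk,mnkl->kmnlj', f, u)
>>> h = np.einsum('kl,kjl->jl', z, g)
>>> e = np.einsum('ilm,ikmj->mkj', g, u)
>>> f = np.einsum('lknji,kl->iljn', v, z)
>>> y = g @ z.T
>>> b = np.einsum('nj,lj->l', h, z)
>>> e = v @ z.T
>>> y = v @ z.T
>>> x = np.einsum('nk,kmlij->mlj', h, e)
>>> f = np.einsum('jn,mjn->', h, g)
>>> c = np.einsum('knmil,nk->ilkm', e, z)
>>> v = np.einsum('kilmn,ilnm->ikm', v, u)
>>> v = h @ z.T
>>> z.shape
(5, 3)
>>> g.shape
(5, 23, 3)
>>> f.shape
()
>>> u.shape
(5, 19, 3, 5)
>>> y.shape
(3, 5, 19, 5, 5)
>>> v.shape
(23, 5)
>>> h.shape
(23, 3)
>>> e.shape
(3, 5, 19, 5, 5)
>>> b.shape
(5,)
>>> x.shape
(5, 19, 5)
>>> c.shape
(5, 5, 3, 19)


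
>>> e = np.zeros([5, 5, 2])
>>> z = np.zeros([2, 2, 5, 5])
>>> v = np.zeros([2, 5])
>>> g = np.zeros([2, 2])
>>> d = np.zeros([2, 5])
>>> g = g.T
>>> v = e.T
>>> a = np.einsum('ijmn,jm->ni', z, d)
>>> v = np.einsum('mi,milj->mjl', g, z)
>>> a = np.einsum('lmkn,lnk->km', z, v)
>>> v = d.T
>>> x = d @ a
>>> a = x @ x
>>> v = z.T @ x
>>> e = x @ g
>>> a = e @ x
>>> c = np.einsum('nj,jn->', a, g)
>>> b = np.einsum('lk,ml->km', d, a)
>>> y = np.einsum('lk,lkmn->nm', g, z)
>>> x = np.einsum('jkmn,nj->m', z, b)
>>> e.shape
(2, 2)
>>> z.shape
(2, 2, 5, 5)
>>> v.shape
(5, 5, 2, 2)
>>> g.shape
(2, 2)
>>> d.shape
(2, 5)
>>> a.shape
(2, 2)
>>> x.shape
(5,)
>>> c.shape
()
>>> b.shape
(5, 2)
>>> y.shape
(5, 5)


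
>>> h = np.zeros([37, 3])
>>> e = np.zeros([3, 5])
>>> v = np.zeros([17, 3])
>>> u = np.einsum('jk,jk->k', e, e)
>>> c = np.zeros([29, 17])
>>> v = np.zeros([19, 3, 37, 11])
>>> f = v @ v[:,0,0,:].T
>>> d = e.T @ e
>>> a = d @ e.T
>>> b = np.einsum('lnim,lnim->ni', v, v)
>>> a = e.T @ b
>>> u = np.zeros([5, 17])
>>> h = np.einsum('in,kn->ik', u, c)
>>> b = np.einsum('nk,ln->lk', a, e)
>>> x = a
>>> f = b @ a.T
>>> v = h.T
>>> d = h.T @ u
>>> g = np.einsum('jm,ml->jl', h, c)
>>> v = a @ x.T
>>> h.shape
(5, 29)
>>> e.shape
(3, 5)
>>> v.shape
(5, 5)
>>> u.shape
(5, 17)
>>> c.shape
(29, 17)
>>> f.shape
(3, 5)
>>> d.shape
(29, 17)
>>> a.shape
(5, 37)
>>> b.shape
(3, 37)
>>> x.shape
(5, 37)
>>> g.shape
(5, 17)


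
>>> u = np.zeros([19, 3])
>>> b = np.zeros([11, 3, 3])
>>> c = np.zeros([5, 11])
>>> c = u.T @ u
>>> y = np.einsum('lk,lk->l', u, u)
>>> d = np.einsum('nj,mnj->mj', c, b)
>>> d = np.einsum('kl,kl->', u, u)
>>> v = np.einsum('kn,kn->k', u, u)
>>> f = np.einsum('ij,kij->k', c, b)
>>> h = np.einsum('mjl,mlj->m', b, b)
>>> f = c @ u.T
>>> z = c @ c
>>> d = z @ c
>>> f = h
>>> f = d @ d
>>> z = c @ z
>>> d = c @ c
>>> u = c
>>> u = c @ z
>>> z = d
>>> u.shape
(3, 3)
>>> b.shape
(11, 3, 3)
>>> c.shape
(3, 3)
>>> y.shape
(19,)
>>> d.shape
(3, 3)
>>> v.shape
(19,)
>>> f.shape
(3, 3)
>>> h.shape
(11,)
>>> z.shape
(3, 3)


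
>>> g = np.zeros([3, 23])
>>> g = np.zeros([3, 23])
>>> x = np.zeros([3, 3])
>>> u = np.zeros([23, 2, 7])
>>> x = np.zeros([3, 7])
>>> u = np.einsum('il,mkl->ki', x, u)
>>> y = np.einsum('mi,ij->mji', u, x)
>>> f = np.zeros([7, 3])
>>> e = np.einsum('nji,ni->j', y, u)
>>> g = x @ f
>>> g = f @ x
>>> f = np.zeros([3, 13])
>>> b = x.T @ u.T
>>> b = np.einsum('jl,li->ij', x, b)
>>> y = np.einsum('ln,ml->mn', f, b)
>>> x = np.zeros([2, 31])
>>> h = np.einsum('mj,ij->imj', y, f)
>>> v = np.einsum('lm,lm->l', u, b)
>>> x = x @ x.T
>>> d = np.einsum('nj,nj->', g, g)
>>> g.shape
(7, 7)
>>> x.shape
(2, 2)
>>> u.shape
(2, 3)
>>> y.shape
(2, 13)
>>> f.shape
(3, 13)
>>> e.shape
(7,)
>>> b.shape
(2, 3)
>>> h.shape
(3, 2, 13)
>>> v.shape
(2,)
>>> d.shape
()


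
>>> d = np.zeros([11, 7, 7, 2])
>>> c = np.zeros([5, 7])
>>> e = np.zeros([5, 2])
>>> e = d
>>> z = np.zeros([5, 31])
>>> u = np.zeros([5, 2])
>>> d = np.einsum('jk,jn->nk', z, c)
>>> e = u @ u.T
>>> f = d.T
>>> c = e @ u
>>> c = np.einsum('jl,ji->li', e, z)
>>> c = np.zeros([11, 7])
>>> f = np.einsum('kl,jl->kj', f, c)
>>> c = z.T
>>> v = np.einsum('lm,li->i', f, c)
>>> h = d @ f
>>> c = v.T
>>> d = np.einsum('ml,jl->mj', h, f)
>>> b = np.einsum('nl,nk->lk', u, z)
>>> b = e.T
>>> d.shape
(7, 31)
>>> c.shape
(5,)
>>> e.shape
(5, 5)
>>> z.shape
(5, 31)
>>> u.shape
(5, 2)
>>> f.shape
(31, 11)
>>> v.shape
(5,)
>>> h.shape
(7, 11)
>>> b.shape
(5, 5)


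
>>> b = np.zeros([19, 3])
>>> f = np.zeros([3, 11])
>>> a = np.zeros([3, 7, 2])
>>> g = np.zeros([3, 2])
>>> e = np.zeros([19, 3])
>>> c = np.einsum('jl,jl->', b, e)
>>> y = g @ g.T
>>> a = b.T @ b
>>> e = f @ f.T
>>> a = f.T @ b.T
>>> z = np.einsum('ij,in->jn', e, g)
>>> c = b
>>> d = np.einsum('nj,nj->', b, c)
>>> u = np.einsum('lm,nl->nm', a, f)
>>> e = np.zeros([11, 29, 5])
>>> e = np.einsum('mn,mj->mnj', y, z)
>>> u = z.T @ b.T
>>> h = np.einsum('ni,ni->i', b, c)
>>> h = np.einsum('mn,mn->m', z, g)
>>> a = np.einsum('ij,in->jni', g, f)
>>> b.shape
(19, 3)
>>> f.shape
(3, 11)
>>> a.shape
(2, 11, 3)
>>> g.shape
(3, 2)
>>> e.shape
(3, 3, 2)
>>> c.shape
(19, 3)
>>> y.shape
(3, 3)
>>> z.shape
(3, 2)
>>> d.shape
()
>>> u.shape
(2, 19)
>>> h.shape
(3,)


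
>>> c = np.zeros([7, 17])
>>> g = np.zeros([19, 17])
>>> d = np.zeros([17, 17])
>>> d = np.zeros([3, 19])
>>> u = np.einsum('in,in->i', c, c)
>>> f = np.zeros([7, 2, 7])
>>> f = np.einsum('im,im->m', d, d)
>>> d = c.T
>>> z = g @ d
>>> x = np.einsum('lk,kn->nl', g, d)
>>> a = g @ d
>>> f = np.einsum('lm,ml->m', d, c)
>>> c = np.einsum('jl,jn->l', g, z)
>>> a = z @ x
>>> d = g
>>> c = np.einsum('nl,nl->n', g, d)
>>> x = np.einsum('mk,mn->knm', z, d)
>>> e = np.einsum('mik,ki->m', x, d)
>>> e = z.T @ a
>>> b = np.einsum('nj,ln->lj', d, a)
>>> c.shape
(19,)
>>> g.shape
(19, 17)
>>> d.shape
(19, 17)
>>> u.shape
(7,)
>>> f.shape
(7,)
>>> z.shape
(19, 7)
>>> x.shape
(7, 17, 19)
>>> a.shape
(19, 19)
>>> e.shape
(7, 19)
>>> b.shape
(19, 17)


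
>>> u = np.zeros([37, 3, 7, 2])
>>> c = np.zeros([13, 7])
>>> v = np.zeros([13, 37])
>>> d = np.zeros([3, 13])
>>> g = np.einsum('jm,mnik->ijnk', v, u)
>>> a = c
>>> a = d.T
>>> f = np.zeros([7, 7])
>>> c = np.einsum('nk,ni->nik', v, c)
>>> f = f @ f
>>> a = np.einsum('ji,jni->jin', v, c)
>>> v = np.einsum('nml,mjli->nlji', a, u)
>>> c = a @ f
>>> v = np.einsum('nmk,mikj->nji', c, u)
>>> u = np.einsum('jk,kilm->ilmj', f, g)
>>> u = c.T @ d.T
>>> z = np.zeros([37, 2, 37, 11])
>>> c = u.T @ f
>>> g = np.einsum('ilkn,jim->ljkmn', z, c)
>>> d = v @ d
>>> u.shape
(7, 37, 3)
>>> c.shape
(3, 37, 7)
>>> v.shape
(13, 2, 3)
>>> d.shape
(13, 2, 13)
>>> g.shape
(2, 3, 37, 7, 11)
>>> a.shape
(13, 37, 7)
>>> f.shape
(7, 7)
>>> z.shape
(37, 2, 37, 11)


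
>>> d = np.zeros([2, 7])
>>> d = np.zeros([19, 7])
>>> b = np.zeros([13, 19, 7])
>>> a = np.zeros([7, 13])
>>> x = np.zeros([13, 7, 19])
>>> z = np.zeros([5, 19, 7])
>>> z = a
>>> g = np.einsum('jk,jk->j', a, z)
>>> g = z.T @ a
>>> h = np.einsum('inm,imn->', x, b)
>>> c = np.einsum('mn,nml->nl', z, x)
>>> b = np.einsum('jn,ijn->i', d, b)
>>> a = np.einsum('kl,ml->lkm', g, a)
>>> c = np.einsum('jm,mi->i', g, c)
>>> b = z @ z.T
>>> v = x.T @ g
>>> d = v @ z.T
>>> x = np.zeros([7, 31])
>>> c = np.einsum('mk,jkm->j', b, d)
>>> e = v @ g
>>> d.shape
(19, 7, 7)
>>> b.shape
(7, 7)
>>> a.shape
(13, 13, 7)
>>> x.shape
(7, 31)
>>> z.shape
(7, 13)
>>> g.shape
(13, 13)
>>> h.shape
()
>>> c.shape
(19,)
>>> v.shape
(19, 7, 13)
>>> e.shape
(19, 7, 13)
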